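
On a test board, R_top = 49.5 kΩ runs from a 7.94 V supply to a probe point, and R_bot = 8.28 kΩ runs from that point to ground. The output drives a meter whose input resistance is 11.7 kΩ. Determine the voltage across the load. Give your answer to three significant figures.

V_out ≈ 0.708 V

The load sits in parallel with R_bot: R_bot‖R_L = (8.28 × 11.7) / (8.28 + 11.7) = 4.849 kΩ.
V_out = 7.94 × 4.849 / (49.5 + 4.849) = 7.94 × 4.849/54.35 = 0.708 V.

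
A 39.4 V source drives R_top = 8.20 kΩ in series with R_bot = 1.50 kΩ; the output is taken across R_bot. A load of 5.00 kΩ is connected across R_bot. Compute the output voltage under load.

The load sits in parallel with R_bot: R_bot‖R_L = (1.50 × 5.00) / (1.50 + 5.00) = 1.154 kΩ.
V_out = 39.4 × 1.154 / (8.20 + 1.154) = 39.4 × 1.154/9.354 = 4.86 V.
(Unloaded it would have been 6.09 V.)

V_out ≈ 4.86 V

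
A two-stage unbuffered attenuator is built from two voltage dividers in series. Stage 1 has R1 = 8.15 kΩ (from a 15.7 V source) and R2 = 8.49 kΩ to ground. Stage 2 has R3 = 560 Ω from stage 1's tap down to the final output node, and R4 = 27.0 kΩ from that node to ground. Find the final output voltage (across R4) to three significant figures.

Stage 2 presents R3+R4 = 27560 Ω as a load on stage 1's tap.
Stage 1's lower leg becomes R2‖(R3+R4) = 6491 Ω, so V_mid = 15.7 × 6491/14640 = 6.960 V.
Stage 2 is itself unloaded: V_out = V_mid × R4/(R3+R4) = 6.960 × 27000/27560 = 6.82 V.

V_out ≈ 6.82 V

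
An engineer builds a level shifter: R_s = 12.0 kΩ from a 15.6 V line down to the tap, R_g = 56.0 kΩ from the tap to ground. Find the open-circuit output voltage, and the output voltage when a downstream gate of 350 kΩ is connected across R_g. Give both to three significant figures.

Open-circuit: V = 15.6 × 56.0/(12.0 + 56.0) = 12.8 V.
With the load, R_g becomes R_g‖R_L = 48.28 kΩ, so V = 15.6 × 48.28/60.28 = 12.5 V.

Unloaded: 12.8 V; loaded: 12.5 V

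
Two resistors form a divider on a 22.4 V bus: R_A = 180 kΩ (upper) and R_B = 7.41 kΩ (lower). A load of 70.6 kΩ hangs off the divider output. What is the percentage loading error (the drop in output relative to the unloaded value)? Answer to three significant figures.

9.16 %

The divider's output (Thévenin) resistance is R_A‖R_B = 7.117 kΩ.
Fractional drop under load = R_th/(R_th + R_L) = 7.117 / (7.117 + 70.6) = 0.09158.
So the output falls by 9.16 %.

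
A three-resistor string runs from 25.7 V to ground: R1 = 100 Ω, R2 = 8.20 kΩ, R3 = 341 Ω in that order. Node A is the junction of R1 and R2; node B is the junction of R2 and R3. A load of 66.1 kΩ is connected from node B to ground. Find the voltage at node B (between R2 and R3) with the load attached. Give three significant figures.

V ≈ 1.01 V

At node B, R3 is in parallel with the load: R3‖R_L = 339.2 Ω.
Below node A the resistance is R2 + (R3‖R_L) = 8539 Ω, so V_A = 25.7 × 8539/8639 = 25.40 V.
Then V_B = V_A × (R3‖R_L)/(R2 + R3‖R_L) = 25.40 × 339.2/8539 = 1.01 V.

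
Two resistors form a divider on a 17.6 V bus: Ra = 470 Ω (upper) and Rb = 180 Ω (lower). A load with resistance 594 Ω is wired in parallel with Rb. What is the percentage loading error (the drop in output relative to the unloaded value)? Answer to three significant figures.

18.0 %

Unloaded V = 17.6 × 180/650.0 = 4.874 V.
Loaded: Rb‖R_L = 138.1 Ω, giving V = 17.6 × 138.1/608.1 = 3.998 V.
Drop = (4.874 − 3.998) / 4.874 = 18.0 %.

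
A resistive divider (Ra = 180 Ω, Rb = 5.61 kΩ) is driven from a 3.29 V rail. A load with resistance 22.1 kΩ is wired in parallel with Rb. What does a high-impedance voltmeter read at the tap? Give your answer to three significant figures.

The load sits in parallel with Rb: Rb‖R_L = (5610 × 22100) / (5610 + 22100) = 4474 Ω.
V_out = 3.29 × 4474 / (180 + 4474) = 3.29 × 4474/4654 = 3.16 V.

V_out ≈ 3.16 V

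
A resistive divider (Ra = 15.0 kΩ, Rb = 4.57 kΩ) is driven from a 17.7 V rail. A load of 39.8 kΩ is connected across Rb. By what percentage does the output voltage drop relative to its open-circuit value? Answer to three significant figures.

8.09 %

The divider's output (Thévenin) resistance is Ra‖Rb = 3.503 kΩ.
Fractional drop under load = R_th/(R_th + R_L) = 3.503 / (3.503 + 39.8) = 0.08089.
So the output falls by 8.09 %.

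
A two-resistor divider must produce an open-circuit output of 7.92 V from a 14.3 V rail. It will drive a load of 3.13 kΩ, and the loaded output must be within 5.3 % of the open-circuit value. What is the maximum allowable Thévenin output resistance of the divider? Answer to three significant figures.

R_th ≤ 175 Ω

Loading drop = R_th/(R_th + R_L) ≤ 0.0530, so R_th ≤ R_L · ε/(1−ε) = 3.13 kΩ × 0.0530/0.9470 = 175 Ω.
(Any R1, R2 with R2/(R1+R2) = 0.554 and R1‖R2 ≤ 175 Ω will meet the spec.)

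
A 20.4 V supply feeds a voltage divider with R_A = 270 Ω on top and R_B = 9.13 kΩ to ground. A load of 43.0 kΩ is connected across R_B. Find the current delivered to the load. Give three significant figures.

R_B‖R_L = 7531 Ω; V_out = 20.4 × 7531/7801 = 19.69 V.
I_L = V_out / R_L = 19.69 / 43.0 kΩ = 0.458 mA.

I_L ≈ 0.458 mA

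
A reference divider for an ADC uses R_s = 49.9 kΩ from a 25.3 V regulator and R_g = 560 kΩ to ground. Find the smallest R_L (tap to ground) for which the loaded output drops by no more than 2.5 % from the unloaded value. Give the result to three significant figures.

Output resistance R_th = R_s‖R_g = (49.9 × 560)/609.9 = 45.82 kΩ.
The fractional drop is R_th/(R_th + R_L); requiring this ≤ 0.0250 gives R_L ≥ R_th(1/0.0250 − 1) = 45.82 × 39.00 = 1.79 MΩ.

R_L(min) ≈ 1.79 MΩ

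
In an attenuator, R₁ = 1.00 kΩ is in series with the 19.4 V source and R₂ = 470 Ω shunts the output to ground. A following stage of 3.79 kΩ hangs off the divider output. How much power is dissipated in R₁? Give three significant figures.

Total resistance from the source is R₁ + (R₂‖R_L) = 1418 Ω, so I = 19.4/1418 Ω = 13.68 mA.
P = I²·R₁ = (13.68 mA)² × 1.00 kΩ = 187 mW.

P ≈ 187 mW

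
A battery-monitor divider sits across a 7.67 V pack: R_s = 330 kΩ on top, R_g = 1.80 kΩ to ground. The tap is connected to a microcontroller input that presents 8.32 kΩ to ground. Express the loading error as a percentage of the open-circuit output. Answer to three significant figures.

17.7 %

Unloaded V = 7.67 × 1.80/331.8 = 0.04161 V.
Loaded: R_g‖R_L = 1.480 kΩ, giving V = 7.67 × 1.480/331.5 = 0.03424 V.
Drop = (0.04161 − 0.03424) / 0.04161 = 17.7 %.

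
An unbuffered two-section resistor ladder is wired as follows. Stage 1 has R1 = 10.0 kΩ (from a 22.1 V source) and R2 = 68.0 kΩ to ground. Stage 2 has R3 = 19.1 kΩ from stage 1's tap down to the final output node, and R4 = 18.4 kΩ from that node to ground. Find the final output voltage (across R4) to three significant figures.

Stage 2 presents R3+R4 = 37.50 kΩ as a load on stage 1's tap.
Stage 1's lower leg becomes R2‖(R3+R4) = 24.17 kΩ, so V_mid = 22.1 × 24.17/34.17 = 15.63 V.
Stage 2 is itself unloaded: V_out = V_mid × R4/(R3+R4) = 15.63 × 18.4/37.50 = 7.67 V.

V_out ≈ 7.67 V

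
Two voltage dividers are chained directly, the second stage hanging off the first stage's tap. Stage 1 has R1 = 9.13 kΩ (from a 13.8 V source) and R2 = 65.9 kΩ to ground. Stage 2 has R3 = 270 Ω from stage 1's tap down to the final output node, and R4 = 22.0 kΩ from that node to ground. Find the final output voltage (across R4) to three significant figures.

Stage 2 presents R3+R4 = 22270 Ω as a load on stage 1's tap.
Stage 1's lower leg becomes R2‖(R3+R4) = 16650 Ω, so V_mid = 13.8 × 16650/25780 = 8.912 V.
Stage 2 is itself unloaded: V_out = V_mid × R4/(R3+R4) = 8.912 × 22000/22270 = 8.80 V.

V_out ≈ 8.80 V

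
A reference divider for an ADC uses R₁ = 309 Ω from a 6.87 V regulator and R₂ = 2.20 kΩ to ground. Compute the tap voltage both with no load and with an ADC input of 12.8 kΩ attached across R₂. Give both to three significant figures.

Open-circuit: V = 6.87 × 2200/(309 + 2200) = 6.02 V.
With the load, R₂ becomes R₂‖R_L = 1877 Ω, so V = 6.87 × 1877/2186 = 5.90 V.

Unloaded: 6.02 V; loaded: 5.90 V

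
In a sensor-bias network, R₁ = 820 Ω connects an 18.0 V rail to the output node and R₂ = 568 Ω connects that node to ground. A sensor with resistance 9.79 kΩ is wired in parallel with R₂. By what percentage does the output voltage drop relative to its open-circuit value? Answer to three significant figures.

3.31 %

The divider's output (Thévenin) resistance is R₁‖R₂ = 335.6 Ω.
Fractional drop under load = R_th/(R_th + R_L) = 335.6 / (335.6 + 9790) = 0.03314.
So the output falls by 3.31 %.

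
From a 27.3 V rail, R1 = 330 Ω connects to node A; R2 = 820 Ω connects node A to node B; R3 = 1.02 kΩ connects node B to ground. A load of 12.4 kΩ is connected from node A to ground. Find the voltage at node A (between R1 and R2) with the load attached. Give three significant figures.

V ≈ 22.6 V

Below node A the series string R2+R3 = 1840 Ω sits in parallel with the 12400 Ω load: 1602 Ω.
V_A = 27.3 × 1602/(330 + 1602) = 22.6 V.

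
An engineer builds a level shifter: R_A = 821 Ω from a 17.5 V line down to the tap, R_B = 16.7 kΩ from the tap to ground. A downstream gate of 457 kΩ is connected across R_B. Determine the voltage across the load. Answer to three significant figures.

V_out ≈ 16.7 V

The load sits in parallel with R_B: R_B‖R_L = (16700 × 457000) / (16700 + 457000) = 16110 Ω.
V_out = 17.5 × 16110 / (821 + 16110) = 17.5 × 16110/16930 = 16.7 V.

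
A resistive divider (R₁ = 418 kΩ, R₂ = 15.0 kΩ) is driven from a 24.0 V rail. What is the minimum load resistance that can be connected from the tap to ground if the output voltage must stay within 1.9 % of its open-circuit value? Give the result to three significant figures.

Output resistance R_th = R₁‖R₂ = (418 × 15.0)/433.0 = 14.48 kΩ.
The fractional drop is R_th/(R_th + R_L); requiring this ≤ 0.0190 gives R_L ≥ R_th(1/0.0190 − 1) = 14.48 × 51.63 = 748 kΩ.

R_L(min) ≈ 748 kΩ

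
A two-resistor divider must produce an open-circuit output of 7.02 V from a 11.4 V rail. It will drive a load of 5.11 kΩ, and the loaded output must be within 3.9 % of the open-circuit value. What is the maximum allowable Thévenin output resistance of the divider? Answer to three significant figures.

R_th ≤ 207 Ω

Loading drop = R_th/(R_th + R_L) ≤ 0.0390, so R_th ≤ R_L · ε/(1−ε) = 5.11 kΩ × 0.0390/0.9610 = 207 Ω.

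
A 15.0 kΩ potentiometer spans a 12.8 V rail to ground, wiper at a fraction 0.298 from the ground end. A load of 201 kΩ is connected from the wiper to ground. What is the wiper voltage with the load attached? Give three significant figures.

The wiper splits the pot into (1−α)R = 10.53 kΩ above and αR = 4.470 kΩ below.
Lower section ‖ load = 4.373 kΩ.
V_wiper = 12.8 × 4.373/(10.53 + 4.373) = 3.76 V.

V ≈ 3.76 V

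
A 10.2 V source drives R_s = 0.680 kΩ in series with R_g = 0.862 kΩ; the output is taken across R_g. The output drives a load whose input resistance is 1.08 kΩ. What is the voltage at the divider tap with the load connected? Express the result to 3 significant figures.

V_out ≈ 4.22 V

The load sits in parallel with R_g: R_g‖R_L = (862 × 1080) / (862 + 1080) = 479.4 Ω.
V_out = 10.2 × 479.4 / (680 + 479.4) = 10.2 × 479.4/1159 = 4.22 V.
(Unloaded it would have been 5.70 V.)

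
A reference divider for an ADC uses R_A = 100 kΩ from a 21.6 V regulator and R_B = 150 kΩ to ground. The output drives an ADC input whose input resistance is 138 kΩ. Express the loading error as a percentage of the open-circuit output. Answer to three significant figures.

30.3 %

The divider's output (Thévenin) resistance is R_A‖R_B = 60.00 kΩ.
Fractional drop under load = R_th/(R_th + R_L) = 60.00 / (60.00 + 138) = 0.3030.
So the output falls by 30.3 %.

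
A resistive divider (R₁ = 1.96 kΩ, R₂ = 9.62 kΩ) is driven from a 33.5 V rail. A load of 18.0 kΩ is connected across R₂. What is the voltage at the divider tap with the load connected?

The load sits in parallel with R₂: R₂‖R_L = (9.62 × 18.0) / (9.62 + 18.0) = 6.269 kΩ.
V_out = 33.5 × 6.269 / (1.96 + 6.269) = 33.5 × 6.269/8.229 = 25.5 V.
(Unloaded it would have been 27.8 V.)

V_out ≈ 25.5 V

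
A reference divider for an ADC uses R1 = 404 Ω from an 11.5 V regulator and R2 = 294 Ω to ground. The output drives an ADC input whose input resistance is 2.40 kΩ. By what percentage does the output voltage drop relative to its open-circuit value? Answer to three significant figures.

6.62 %

The divider's output (Thévenin) resistance is R1‖R2 = 170.2 Ω.
Fractional drop under load = R_th/(R_th + R_L) = 170.2 / (170.2 + 2400) = 0.06621.
So the output falls by 6.62 %.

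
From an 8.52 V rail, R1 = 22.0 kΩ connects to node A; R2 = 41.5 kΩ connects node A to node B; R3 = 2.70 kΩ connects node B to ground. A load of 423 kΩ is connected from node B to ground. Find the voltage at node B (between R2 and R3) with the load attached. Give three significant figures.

V ≈ 0.345 V

At node B, R3 is in parallel with the load: R3‖R_L = 2.683 kΩ.
Below node A the resistance is R2 + (R3‖R_L) = 44.18 kΩ, so V_A = 8.52 × 44.18/66.18 = 5.688 V.
Then V_B = V_A × (R3‖R_L)/(R2 + R3‖R_L) = 5.688 × 2.683/44.18 = 0.345 V.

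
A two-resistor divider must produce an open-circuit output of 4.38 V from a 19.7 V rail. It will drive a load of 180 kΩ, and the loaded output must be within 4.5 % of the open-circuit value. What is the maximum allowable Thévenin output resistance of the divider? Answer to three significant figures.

R_th ≤ 8.48 kΩ

Loading drop = R_th/(R_th + R_L) ≤ 0.0450, so R_th ≤ R_L · ε/(1−ε) = 180 kΩ × 0.0450/0.9550 = 8.48 kΩ.
(Any R1, R2 with R2/(R1+R2) = 0.222 and R1‖R2 ≤ 8.48 kΩ will meet the spec.)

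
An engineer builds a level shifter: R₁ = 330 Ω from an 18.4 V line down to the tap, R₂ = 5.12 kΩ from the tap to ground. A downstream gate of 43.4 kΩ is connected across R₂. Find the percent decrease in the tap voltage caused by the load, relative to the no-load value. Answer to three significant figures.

0.709 %

The divider's output (Thévenin) resistance is R₁‖R₂ = 310.0 Ω.
Fractional drop under load = R_th/(R_th + R_L) = 310.0 / (310.0 + 43400) = 0.007093.
So the output falls by 0.709 %.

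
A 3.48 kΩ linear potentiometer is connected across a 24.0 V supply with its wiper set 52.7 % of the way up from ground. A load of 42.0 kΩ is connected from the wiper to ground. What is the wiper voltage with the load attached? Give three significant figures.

V ≈ 12.4 V

The wiper splits the pot into (1−α)R = 1.646 kΩ above and αR = 1.834 kΩ below.
Lower section ‖ load = 1.757 kΩ.
V_wiper = 24.0 × 1.757/(1.646 + 1.757) = 12.4 V.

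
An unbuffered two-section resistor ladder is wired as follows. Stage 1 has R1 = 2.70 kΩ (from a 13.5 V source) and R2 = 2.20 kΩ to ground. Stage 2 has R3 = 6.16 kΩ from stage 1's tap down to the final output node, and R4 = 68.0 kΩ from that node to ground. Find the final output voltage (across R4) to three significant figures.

V_out ≈ 5.47 V

Stage 2 presents R3+R4 = 74.16 kΩ as a load on stage 1's tap.
Stage 1's lower leg becomes R2‖(R3+R4) = 2.137 kΩ, so V_mid = 13.5 × 2.137/4.837 = 5.964 V.
Stage 2 is itself unloaded: V_out = V_mid × R4/(R3+R4) = 5.964 × 68.0/74.16 = 5.47 V.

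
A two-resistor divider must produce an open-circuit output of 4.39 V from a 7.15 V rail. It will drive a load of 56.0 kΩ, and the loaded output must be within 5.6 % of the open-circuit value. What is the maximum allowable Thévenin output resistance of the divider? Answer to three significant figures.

R_th ≤ 3.32 kΩ

Loading drop = R_th/(R_th + R_L) ≤ 0.0560, so R_th ≤ R_L · ε/(1−ε) = 56.0 kΩ × 0.0560/0.9440 = 3.32 kΩ.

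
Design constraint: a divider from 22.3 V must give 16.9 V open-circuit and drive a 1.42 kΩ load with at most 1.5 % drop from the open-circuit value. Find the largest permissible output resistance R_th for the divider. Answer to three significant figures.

Loading drop = R_th/(R_th + R_L) ≤ 0.0150, so R_th ≤ R_L · ε/(1−ε) = 1.42 kΩ × 0.0150/0.9850 = 21.6 Ω.
(Any R1, R2 with R2/(R1+R2) = 0.758 and R1‖R2 ≤ 21.6 Ω will meet the spec.)

R_th ≤ 21.6 Ω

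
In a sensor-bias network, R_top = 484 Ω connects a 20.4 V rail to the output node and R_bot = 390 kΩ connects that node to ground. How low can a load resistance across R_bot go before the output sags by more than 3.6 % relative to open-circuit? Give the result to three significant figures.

Output resistance R_th = R_top‖R_bot = (484 × 390000)/390500 = 483.4 Ω.
The fractional drop is R_th/(R_th + R_L); requiring this ≤ 0.0360 gives R_L ≥ R_th(1/0.0360 − 1) = 483.4 × 26.78 = 12.9 kΩ.

R_L(min) ≈ 12.9 kΩ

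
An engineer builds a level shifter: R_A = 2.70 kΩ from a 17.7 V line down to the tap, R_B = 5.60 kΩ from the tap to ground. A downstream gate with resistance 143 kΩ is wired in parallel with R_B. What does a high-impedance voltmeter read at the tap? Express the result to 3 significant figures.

The load sits in parallel with R_B: R_B‖R_L = (5.60 × 143) / (5.60 + 143) = 5.389 kΩ.
V_out = 17.7 × 5.389 / (2.70 + 5.389) = 17.7 × 5.389/8.089 = 11.8 V.
(Unloaded it would have been 11.9 V.)

V_out ≈ 11.8 V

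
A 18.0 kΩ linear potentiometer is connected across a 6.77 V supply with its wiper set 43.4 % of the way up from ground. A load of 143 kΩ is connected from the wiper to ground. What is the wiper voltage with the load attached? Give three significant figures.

V ≈ 2.85 V

The wiper splits the pot into (1−α)R = 10.19 kΩ above and αR = 7.812 kΩ below.
Lower section ‖ load = 7.407 kΩ.
V_wiper = 6.77 × 7.407/(10.19 + 7.407) = 2.85 V.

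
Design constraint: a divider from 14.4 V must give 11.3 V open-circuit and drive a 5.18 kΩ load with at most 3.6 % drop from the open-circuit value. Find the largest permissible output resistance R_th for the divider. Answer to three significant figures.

R_th ≤ 193 Ω

Loading drop = R_th/(R_th + R_L) ≤ 0.0360, so R_th ≤ R_L · ε/(1−ε) = 5.18 kΩ × 0.0360/0.9640 = 193 Ω.
(Any R1, R2 with R2/(R1+R2) = 0.785 and R1‖R2 ≤ 193 Ω will meet the spec.)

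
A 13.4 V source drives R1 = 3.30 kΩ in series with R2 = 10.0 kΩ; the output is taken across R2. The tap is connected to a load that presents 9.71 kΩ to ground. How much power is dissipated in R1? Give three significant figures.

P ≈ 8.76 mW

Total resistance from the source is R1 + (R2‖R_L) = 8.226 kΩ, so I = 13.4/8.226 kΩ = 1.629 mA.
P = I²·R1 = (1.629 mA)² × 3.30 kΩ = 8.76 mW.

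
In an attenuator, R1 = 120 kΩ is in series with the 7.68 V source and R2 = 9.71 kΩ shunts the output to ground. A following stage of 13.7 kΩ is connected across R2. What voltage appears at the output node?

The load sits in parallel with R2: R2‖R_L = (9.71 × 13.7) / (9.71 + 13.7) = 5.682 kΩ.
V_out = 7.68 × 5.682 / (120 + 5.682) = 7.68 × 5.682/125.7 = 0.347 V.
(Unloaded it would have been 0.575 V.)

V_out ≈ 0.347 V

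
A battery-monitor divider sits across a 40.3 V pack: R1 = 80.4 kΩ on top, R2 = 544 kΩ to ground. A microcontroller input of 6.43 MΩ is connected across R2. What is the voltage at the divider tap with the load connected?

V_out ≈ 34.7 V

The load sits in parallel with R2: R2‖R_L = (544 × 6430) / (544 + 6430) = 501.6 kΩ.
V_out = 40.3 × 501.6 / (80.4 + 501.6) = 40.3 × 501.6/582.0 = 34.7 V.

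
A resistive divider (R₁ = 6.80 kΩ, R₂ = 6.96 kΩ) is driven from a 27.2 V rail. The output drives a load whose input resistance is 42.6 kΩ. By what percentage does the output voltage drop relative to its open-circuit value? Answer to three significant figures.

The divider's output (Thévenin) resistance is R₁‖R₂ = 3.440 kΩ.
Fractional drop under load = R_th/(R_th + R_L) = 3.440 / (3.440 + 42.6) = 0.07471.
So the output falls by 7.47 %.

7.47 %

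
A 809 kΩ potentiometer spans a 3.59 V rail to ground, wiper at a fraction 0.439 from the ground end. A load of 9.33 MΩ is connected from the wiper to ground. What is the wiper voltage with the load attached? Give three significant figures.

V ≈ 1.54 V

The wiper splits the pot into (1−α)R = 453.8 kΩ above and αR = 355.2 kΩ below.
Lower section ‖ load = 342.1 kΩ.
V_wiper = 3.59 × 342.1/(453.8 + 342.1) = 1.54 V.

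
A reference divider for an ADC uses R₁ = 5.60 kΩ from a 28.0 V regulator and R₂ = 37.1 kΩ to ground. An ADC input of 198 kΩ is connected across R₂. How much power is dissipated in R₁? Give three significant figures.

P ≈ 3.23 mW

Total resistance from the source is R₁ + (R₂‖R_L) = 36.85 kΩ, so I = 28.0/36.85 kΩ = 0.7599 mA.
P = I²·R₁ = (0.7599 mA)² × 5.60 kΩ = 3.23 mW.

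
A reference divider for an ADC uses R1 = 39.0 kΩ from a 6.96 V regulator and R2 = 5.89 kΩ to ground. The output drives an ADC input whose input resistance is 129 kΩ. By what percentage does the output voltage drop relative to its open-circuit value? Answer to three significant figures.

3.82 %

The divider's output (Thévenin) resistance is R1‖R2 = 5.117 kΩ.
Fractional drop under load = R_th/(R_th + R_L) = 5.117 / (5.117 + 129) = 0.03815.
So the output falls by 3.82 %.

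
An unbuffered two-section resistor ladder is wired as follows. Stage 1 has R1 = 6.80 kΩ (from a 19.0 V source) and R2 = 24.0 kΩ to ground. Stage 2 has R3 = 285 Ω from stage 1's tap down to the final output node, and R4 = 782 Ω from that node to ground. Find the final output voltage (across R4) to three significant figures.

Stage 2 presents R3+R4 = 1067 Ω as a load on stage 1's tap.
Stage 1's lower leg becomes R2‖(R3+R4) = 1022 Ω, so V_mid = 19.0 × 1022/7822 = 2.482 V.
Stage 2 is itself unloaded: V_out = V_mid × R4/(R3+R4) = 2.482 × 782/1067 = 1.82 V.

V_out ≈ 1.82 V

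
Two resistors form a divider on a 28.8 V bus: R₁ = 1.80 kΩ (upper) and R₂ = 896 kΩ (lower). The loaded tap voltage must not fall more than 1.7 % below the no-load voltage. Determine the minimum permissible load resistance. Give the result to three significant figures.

Output resistance R_th = R₁‖R₂ = (1.80 × 896)/897.8 = 1.796 kΩ.
The fractional drop is R_th/(R_th + R_L); requiring this ≤ 0.0170 gives R_L ≥ R_th(1/0.0170 − 1) = 1.796 × 57.82 = 104 kΩ.

R_L(min) ≈ 104 kΩ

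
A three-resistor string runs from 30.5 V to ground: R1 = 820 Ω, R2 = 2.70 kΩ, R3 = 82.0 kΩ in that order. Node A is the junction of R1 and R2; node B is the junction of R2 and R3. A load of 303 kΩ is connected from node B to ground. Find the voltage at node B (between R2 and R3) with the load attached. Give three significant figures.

At node B, R3 is in parallel with the load: R3‖R_L = 64540 Ω.
Below node A the resistance is R2 + (R3‖R_L) = 67240 Ω, so V_A = 30.5 × 67240/68060 = 30.13 V.
Then V_B = V_A × (R3‖R_L)/(R2 + R3‖R_L) = 30.13 × 64540/67240 = 28.9 V.

V ≈ 28.9 V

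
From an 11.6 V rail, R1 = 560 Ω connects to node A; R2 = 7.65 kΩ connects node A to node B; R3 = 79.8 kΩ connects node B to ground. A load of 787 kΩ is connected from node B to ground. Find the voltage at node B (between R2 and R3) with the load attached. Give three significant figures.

V ≈ 10.4 V

At node B, R3 is in parallel with the load: R3‖R_L = 72450 Ω.
Below node A the resistance is R2 + (R3‖R_L) = 80100 Ω, so V_A = 11.6 × 80100/80660 = 11.52 V.
Then V_B = V_A × (R3‖R_L)/(R2 + R3‖R_L) = 11.52 × 72450/80100 = 10.4 V.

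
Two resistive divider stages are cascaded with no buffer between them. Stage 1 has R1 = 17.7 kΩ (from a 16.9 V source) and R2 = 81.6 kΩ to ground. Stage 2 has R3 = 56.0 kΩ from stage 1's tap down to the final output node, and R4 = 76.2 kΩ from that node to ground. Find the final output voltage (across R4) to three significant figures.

Stage 2 presents R3+R4 = 132.2 kΩ as a load on stage 1's tap.
Stage 1's lower leg becomes R2‖(R3+R4) = 50.46 kΩ, so V_mid = 16.9 × 50.46/68.16 = 12.51 V.
Stage 2 is itself unloaded: V_out = V_mid × R4/(R3+R4) = 12.51 × 76.2/132.2 = 7.21 V.

V_out ≈ 7.21 V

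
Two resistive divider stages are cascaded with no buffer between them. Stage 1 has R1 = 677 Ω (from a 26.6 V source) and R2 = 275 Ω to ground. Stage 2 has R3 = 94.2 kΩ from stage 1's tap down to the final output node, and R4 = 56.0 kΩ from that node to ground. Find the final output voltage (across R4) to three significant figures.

Stage 2 presents R3+R4 = 150200 Ω as a load on stage 1's tap.
Stage 1's lower leg becomes R2‖(R3+R4) = 274.5 Ω, so V_mid = 26.6 × 274.5/951.5 = 7.674 V.
Stage 2 is itself unloaded: V_out = V_mid × R4/(R3+R4) = 7.674 × 56000/150200 = 2.86 V.

V_out ≈ 2.86 V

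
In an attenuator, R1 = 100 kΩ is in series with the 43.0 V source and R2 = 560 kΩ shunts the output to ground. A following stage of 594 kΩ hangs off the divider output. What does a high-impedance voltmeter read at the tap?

V_out ≈ 31.9 V

The load sits in parallel with R2: R2‖R_L = (560 × 594) / (560 + 594) = 288.2 kΩ.
V_out = 43.0 × 288.2 / (100 + 288.2) = 43.0 × 288.2/388.2 = 31.9 V.
(Unloaded it would have been 36.5 V.)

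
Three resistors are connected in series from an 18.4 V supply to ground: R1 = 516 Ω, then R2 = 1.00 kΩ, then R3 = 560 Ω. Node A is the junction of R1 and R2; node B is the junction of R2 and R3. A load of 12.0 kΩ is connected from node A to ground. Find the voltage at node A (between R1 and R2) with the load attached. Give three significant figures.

Below node A the series string R2+R3 = 1560 Ω sits in parallel with the 12000 Ω load: 1381 Ω.
V_A = 18.4 × 1381/(516 + 1381) = 13.4 V.

V ≈ 13.4 V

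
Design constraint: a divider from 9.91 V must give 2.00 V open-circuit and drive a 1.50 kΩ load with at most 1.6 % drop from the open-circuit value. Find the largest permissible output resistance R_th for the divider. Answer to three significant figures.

Loading drop = R_th/(R_th + R_L) ≤ 0.0160, so R_th ≤ R_L · ε/(1−ε) = 1.50 kΩ × 0.0160/0.9840 = 24.4 Ω.
(Any R1, R2 with R2/(R1+R2) = 0.202 and R1‖R2 ≤ 24.4 Ω will meet the spec.)

R_th ≤ 24.4 Ω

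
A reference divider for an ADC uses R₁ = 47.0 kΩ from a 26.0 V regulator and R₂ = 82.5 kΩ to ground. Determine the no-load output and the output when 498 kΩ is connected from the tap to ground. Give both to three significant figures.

Open-circuit: V = 26.0 × 82.5/(47.0 + 82.5) = 16.6 V.
With the load, R₂ becomes R₂‖R_L = 70.78 kΩ, so V = 26.0 × 70.78/117.8 = 15.6 V.

Unloaded: 16.6 V; loaded: 15.6 V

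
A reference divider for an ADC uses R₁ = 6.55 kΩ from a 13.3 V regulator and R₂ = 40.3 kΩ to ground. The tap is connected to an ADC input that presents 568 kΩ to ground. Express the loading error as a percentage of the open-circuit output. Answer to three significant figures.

The divider's output (Thévenin) resistance is R₁‖R₂ = 5.634 kΩ.
Fractional drop under load = R_th/(R_th + R_L) = 5.634 / (5.634 + 568) = 0.009822.
So the output falls by 0.982 %.

0.982 %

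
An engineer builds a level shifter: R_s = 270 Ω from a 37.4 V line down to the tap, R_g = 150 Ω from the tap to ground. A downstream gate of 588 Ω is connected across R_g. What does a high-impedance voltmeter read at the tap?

V_out ≈ 11.5 V

The load sits in parallel with R_g: R_g‖R_L = (150 × 588) / (150 + 588) = 119.5 Ω.
V_out = 37.4 × 119.5 / (270 + 119.5) = 37.4 × 119.5/389.5 = 11.5 V.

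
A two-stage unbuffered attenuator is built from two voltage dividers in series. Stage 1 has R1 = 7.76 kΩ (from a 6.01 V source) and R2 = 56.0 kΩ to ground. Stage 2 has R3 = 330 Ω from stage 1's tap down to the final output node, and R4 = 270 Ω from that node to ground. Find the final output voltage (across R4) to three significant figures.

Stage 2 presents R3+R4 = 600.0 Ω as a load on stage 1's tap.
Stage 1's lower leg becomes R2‖(R3+R4) = 593.6 Ω, so V_mid = 6.01 × 593.6/8354 = 0.4271 V.
Stage 2 is itself unloaded: V_out = V_mid × R4/(R3+R4) = 0.4271 × 270/600.0 = 0.192 V.

V_out ≈ 0.192 V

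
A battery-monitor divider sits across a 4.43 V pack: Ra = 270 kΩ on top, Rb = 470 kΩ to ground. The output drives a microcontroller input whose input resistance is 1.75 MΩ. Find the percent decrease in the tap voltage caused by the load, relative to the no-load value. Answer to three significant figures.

Unloaded V = 4.43 × 470/740.0 = 2.8136 V.
Loaded: Rb‖R_L = 370.5 kΩ, giving V = 4.43 × 370.5/640.5 = 2.5625 V.
Drop = (2.8136 − 2.5625) / 2.8136 = 8.92 %.

8.92 %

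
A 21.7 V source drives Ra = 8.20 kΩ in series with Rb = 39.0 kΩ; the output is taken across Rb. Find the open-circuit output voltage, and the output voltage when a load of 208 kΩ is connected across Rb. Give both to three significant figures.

Unloaded: 17.9 V; loaded: 17.4 V

Open-circuit: V = 21.7 × 39.0/(8.20 + 39.0) = 17.9 V.
With the load, Rb becomes Rb‖R_L = 32.84 kΩ, so V = 21.7 × 32.84/41.04 = 17.4 V.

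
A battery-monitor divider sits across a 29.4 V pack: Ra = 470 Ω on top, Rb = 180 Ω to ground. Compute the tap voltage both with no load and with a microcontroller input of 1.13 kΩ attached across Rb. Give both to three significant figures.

Unloaded: 8.14 V; loaded: 7.30 V

Open-circuit: V = 29.4 × 180/(470 + 180) = 8.14 V.
With the load, Rb becomes Rb‖R_L = 155.3 Ω, so V = 29.4 × 155.3/625.3 = 7.30 V.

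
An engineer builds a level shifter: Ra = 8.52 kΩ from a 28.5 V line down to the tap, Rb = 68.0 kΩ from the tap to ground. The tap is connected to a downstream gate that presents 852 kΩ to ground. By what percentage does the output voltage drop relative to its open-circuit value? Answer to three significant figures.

0.881 %

The divider's output (Thévenin) resistance is Ra‖Rb = 7.571 kΩ.
Fractional drop under load = R_th/(R_th + R_L) = 7.571 / (7.571 + 852) = 0.008808.
So the output falls by 0.881 %.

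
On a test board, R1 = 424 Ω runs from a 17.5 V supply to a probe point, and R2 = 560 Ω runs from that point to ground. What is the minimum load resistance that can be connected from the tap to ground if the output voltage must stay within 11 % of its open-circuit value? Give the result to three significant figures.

Output resistance R_th = R1‖R2 = (424 × 560)/984.0 = 241.3 Ω.
The fractional drop is R_th/(R_th + R_L); requiring this ≤ 0.110 gives R_L ≥ R_th(1/0.110 − 1) = 241.3 × 8.091 = 1.95 kΩ.

R_L(min) ≈ 1.95 kΩ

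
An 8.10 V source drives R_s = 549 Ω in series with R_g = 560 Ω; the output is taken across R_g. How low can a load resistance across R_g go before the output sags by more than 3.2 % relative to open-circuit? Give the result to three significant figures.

R_L(min) ≈ 8.39 kΩ

Output resistance R_th = R_s‖R_g = (549 × 560)/1109 = 277.2 Ω.
The fractional drop is R_th/(R_th + R_L); requiring this ≤ 0.0320 gives R_L ≥ R_th(1/0.0320 − 1) = 277.2 × 30.25 = 8.39 kΩ.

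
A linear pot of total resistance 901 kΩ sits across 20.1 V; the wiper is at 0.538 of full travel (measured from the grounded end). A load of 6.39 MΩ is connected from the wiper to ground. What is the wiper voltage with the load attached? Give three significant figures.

The wiper splits the pot into (1−α)R = 416.3 kΩ above and αR = 484.7 kΩ below.
Lower section ‖ load = 450.6 kΩ.
V_wiper = 20.1 × 450.6/(416.3 + 450.6) = 10.4 V.

V ≈ 10.4 V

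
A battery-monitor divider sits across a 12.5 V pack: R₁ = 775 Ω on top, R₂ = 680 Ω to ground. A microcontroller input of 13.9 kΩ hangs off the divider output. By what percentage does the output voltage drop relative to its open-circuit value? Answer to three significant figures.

2.54 %

The divider's output (Thévenin) resistance is R₁‖R₂ = 362.2 Ω.
Fractional drop under load = R_th/(R_th + R_L) = 362.2 / (362.2 + 13900) = 0.02540.
So the output falls by 2.54 %.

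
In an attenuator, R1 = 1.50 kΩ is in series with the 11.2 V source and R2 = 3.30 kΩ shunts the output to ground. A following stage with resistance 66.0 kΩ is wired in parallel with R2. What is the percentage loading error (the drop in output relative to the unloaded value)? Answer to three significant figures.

The divider's output (Thévenin) resistance is R1‖R2 = 1.031 kΩ.
Fractional drop under load = R_th/(R_th + R_L) = 1.031 / (1.031 + 66.0) = 0.01538.
So the output falls by 1.54 %.

1.54 %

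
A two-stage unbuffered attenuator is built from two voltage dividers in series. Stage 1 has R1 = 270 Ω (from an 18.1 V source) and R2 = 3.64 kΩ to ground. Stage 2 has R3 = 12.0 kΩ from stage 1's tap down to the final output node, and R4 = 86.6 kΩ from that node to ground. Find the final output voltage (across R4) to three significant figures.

V_out ≈ 14.8 V

Stage 2 presents R3+R4 = 98600 Ω as a load on stage 1's tap.
Stage 1's lower leg becomes R2‖(R3+R4) = 3510 Ω, so V_mid = 18.1 × 3510/3780 = 16.81 V.
Stage 2 is itself unloaded: V_out = V_mid × R4/(R3+R4) = 16.81 × 86600/98600 = 14.8 V.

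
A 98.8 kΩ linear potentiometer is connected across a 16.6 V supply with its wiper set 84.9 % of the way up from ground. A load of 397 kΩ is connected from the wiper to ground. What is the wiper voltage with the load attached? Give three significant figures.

V ≈ 13.7 V

The wiper splits the pot into (1−α)R = 14.92 kΩ above and αR = 83.88 kΩ below.
Lower section ‖ load = 69.25 kΩ.
V_wiper = 16.6 × 69.25/(14.92 + 69.25) = 13.7 V.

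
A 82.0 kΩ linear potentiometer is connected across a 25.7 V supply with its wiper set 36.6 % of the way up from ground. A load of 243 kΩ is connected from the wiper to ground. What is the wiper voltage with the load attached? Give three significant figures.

The wiper splits the pot into (1−α)R = 51.99 kΩ above and αR = 30.01 kΩ below.
Lower section ‖ load = 26.71 kΩ.
V_wiper = 25.7 × 26.71/(51.99 + 26.71) = 8.72 V.

V ≈ 8.72 V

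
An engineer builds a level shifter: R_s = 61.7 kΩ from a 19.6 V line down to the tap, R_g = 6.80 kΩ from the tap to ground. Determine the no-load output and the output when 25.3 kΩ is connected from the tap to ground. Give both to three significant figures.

Unloaded: 1.95 V; loaded: 1.57 V

Open-circuit: V = 19.6 × 6.80/(61.7 + 6.80) = 1.95 V.
With the load, R_g becomes R_g‖R_L = 5.360 kΩ, so V = 19.6 × 5.360/67.06 = 1.57 V.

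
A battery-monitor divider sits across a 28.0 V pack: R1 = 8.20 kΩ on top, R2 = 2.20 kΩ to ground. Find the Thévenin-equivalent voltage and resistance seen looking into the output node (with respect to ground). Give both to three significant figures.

V_th = 5.92 V, R_th = 1.73 kΩ

V_th is the open-circuit tap voltage: 28.0 × 2.20/(8.20 + 2.20) = 5.92 V.
With the supply zeroed, R1 and R2 appear in parallel from the tap: R_th = R1‖R2 = (8.20 × 2.20)/10.40 = 1.73 kΩ.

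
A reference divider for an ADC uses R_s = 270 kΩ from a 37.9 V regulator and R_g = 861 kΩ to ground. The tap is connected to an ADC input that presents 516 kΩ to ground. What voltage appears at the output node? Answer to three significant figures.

The load sits in parallel with R_g: R_g‖R_L = (861 × 516) / (861 + 516) = 322.6 kΩ.
V_out = 37.9 × 322.6 / (270 + 322.6) = 37.9 × 322.6/592.6 = 20.6 V.

V_out ≈ 20.6 V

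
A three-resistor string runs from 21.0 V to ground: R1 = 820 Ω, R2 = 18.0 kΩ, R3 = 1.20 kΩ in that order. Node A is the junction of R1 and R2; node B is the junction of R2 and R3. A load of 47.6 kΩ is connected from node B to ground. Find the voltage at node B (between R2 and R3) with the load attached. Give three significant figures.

At node B, R3 is in parallel with the load: R3‖R_L = 1170 Ω.
Below node A the resistance is R2 + (R3‖R_L) = 19170 Ω, so V_A = 21.0 × 19170/19990 = 20.14 V.
Then V_B = V_A × (R3‖R_L)/(R2 + R3‖R_L) = 20.14 × 1170/19170 = 1.23 V.

V ≈ 1.23 V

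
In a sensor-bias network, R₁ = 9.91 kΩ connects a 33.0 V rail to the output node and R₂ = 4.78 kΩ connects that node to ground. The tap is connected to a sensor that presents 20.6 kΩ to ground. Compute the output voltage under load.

V_out ≈ 9.28 V

The load sits in parallel with R₂: R₂‖R_L = (4.78 × 20.6) / (4.78 + 20.6) = 3.880 kΩ.
V_out = 33.0 × 3.880 / (9.91 + 3.880) = 33.0 × 3.880/13.79 = 9.28 V.
(Unloaded it would have been 10.7 V.)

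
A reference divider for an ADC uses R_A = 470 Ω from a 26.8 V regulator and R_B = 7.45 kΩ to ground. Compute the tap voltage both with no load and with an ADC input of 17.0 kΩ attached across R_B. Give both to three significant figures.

Unloaded: 25.2 V; loaded: 24.6 V

Open-circuit: V = 26.8 × 7450/(470 + 7450) = 25.2 V.
With the load, R_B becomes R_B‖R_L = 5180 Ω, so V = 26.8 × 5180/5650 = 24.6 V.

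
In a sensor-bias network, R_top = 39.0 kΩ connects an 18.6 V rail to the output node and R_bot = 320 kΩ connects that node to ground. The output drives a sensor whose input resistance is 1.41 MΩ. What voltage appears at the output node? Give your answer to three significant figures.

The load sits in parallel with R_bot: R_bot‖R_L = (320 × 1410) / (320 + 1410) = 260.8 kΩ.
V_out = 18.6 × 260.8 / (39.0 + 260.8) = 18.6 × 260.8/299.8 = 16.2 V.

V_out ≈ 16.2 V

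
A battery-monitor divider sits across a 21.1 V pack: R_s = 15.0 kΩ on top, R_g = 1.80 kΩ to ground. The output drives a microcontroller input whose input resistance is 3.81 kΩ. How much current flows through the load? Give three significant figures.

I_L ≈ 0.417 mA

R_g‖R_L = 1.222 kΩ; V_out = 21.1 × 1.222/16.22 = 1.590 V.
I_L = V_out / R_L = 1.590 / 3.81 kΩ = 0.417 mA.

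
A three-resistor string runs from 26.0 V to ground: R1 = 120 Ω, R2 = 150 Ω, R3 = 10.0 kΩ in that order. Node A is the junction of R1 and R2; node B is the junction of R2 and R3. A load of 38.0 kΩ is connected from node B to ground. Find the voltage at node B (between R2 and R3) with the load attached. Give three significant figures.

V ≈ 25.1 V

At node B, R3 is in parallel with the load: R3‖R_L = 7917 Ω.
Below node A the resistance is R2 + (R3‖R_L) = 8067 Ω, so V_A = 26.0 × 8067/8187 = 25.62 V.
Then V_B = V_A × (R3‖R_L)/(R2 + R3‖R_L) = 25.62 × 7917/8067 = 25.1 V.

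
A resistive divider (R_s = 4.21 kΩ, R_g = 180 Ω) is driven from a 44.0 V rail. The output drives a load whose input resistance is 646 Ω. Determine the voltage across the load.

The load sits in parallel with R_g: R_g‖R_L = (180 × 646) / (180 + 646) = 140.8 Ω.
V_out = 44.0 × 140.8 / (4210 + 140.8) = 44.0 × 140.8/4351 = 1.42 V.
(Unloaded it would have been 1.80 V.)

V_out ≈ 1.42 V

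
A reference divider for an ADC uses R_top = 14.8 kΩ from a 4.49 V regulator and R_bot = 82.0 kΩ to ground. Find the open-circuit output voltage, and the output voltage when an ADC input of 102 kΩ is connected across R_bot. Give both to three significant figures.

Open-circuit: V = 4.49 × 82.0/(14.8 + 82.0) = 3.80 V.
With the load, R_bot becomes R_bot‖R_L = 45.46 kΩ, so V = 4.49 × 45.46/60.26 = 3.39 V.

Unloaded: 3.80 V; loaded: 3.39 V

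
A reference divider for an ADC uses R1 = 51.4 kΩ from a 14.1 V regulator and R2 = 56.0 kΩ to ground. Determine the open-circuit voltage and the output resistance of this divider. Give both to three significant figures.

V_th is the open-circuit tap voltage: 14.1 × 56.0/(51.4 + 56.0) = 7.35 V.
With the supply zeroed, R1 and R2 appear in parallel from the tap: R_th = R1‖R2 = (51.4 × 56.0)/107.4 = 26.8 kΩ.

V_th = 7.35 V, R_th = 26.8 kΩ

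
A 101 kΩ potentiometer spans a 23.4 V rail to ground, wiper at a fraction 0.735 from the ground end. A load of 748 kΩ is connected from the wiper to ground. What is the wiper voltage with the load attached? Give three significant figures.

V ≈ 16.8 V

The wiper splits the pot into (1−α)R = 26.77 kΩ above and αR = 74.23 kΩ below.
Lower section ‖ load = 67.53 kΩ.
V_wiper = 23.4 × 67.53/(26.77 + 67.53) = 16.8 V.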